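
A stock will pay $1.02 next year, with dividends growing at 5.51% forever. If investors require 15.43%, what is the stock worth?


Formula: P = D1 / (r - g)
Spread: r - g = 0.1543 - 0.0551 = 0.0992
Substituting: P = $1.02 / 0.0992
P = $10.28

$10.28


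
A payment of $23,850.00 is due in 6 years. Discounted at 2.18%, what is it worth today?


Formula: PV = FV / (1 + r)^n
Substituting: PV = $23,850.00 / (1 + 0.0218)^6
Discount factor: (1.0218)^6 = 1.138139
PV = $23,850.00 / 1.138139 = $20,955.26

$20,955.26


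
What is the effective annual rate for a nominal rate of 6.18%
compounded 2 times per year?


Formula: EAR = (1 + r/m)^m - 1
Period rate: r/m = 0.0618 / 2 = 0.0309
Compounding: (1 + 0.0309)^2 = 1.062755
EAR = 1.062755 - 1 = 0.062755

0.062755


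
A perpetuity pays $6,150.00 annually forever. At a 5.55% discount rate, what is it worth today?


Formula: PV = C / r
Substituting: PV = $6,150.00 / 0.0555
PV = $110,810.81

$110,810.81


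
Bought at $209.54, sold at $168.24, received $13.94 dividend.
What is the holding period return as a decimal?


Formula: HPR = (P1 - P0 + D) / P0
Gain: $168.24 - $209.54 + $13.94 = -$27.36
HPR = -$27.36 / $209.54 = -0.1306

-0.1306


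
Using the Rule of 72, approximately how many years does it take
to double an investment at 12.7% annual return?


Formula: Years ≈ 72 / r
Substituting: Years ≈ 72 / 12.7
Years ≈ 5.7

5.7 years


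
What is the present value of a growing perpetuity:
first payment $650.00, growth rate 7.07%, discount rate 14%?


Formula: PV = C / (r - g)
Spread: r - g = 0.14 - 0.0707 = 0.0693
Substituting: PV = $650.00 / 0.0693
PV = $9,379.51

$9,379.51


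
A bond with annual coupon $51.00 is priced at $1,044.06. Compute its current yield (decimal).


Formula: Current yield = annual coupon / price
Substituting: CY = $51.00 / $1,044.06
CY = 0.048848

0.048848


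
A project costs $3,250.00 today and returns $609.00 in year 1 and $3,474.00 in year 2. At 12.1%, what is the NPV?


Formula: NPV = C0 + C1/(1+r) + C2/(1+r)^2
Discount C1: $609.00 / (1 + 0.121) = $543.26
Discount C2: $3,474.00 / (1 + 0.121)^2 = $2,764.51
NPV = -$3,250.00 + $543.26 + $2,764.51 = $57.78

$57.78


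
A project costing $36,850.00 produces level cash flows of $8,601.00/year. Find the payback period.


Formula: Payback = investment / annual cash flow
Substituting: Payback = $36,850.00 / $8,601.00
Payback = 4.2844 years

4.2844 years


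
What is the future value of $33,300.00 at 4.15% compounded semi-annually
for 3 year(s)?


Formula: FV = P * (1 + r/m)^(m*t)
Period rate: r/m = 0.0415 / 2 = 0.02075
Total periods: m*t = 2 * 3 = 6
Growth factor: (1 + 0.02075)^6 = 1.13114
FV = $33,300.00 * 1.13114 = $37,666.96

$37,666.96


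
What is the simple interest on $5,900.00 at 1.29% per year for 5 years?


Formula: I = P * r * t
Substituting: I = $5,900.00 * 0.0129 * 5
Step: I = $5,900.00 * 0.0645
I = $380.55

$380.55


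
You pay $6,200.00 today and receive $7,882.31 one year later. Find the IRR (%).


Formula: IRR = C1/C0 - 1
Substituting: IRR = $7,882.31 / $6,200.00 - 1
Ratio: 1.27134 - 1 = 0.27134
IRR = 27.134%

27.134%


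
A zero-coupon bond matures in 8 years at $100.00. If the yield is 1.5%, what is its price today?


Formula: Price = FV / (1 + r)^n
Substituting: Price = $100.00 / (1 + 0.015)^8
Discount factor: (1.015)^8 = 1.126493
Price = $100.00 / 1.126493 = $88.77

$88.77


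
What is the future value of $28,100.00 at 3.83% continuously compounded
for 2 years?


Formula: FV = P * e^(r*t)
Exponent: r*t = 0.0383 * 2 = 0.0766
e^(0.0766) = 1.07961
FV = $28,100.00 * 1.07961 = $30,337.05

$30,337.05


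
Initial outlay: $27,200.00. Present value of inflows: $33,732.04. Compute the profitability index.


Formula: PI = PV(cash flows) / initial investment
Substituting: PI = $33,732.04 / $27,200.00
PI = 1.2401

1.2401


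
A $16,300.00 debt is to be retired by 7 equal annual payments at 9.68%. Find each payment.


Formula: PMT = PV * r / (1 - (1+r)^(-n))
Denominator: 1 - (1 + 0.0968)^(-7) = 0.476269
Numerator: $16,300.00 * 0.0968 = 1577.84
PMT = 1577.84 / 0.476269 = $3,312.91

$3,312.91


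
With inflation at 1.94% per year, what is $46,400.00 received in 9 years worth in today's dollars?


Formula: Real value = nominal / (1 + inflation)^years
Price level: (1 + 0.0194)^9 = 1.18878
Real value = $46,400.00 / 1.18878 = $39,031.60

$39,031.60


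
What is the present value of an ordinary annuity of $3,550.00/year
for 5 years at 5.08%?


Formula: PV = PMT * (1 - (1+r)^(-n)) / r
Discount factor: (1 + 0.0508)^(-5) = 0.780548
Bracket: 1 - 0.780548 = 0.219452
PV = $3,550.00 * 0.219452 / 0.0508 = $15,335.71

$15,335.71


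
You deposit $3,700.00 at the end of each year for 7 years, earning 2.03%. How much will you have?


Formula: FV = PMT * ((1+r)^n - 1) / r
Growth factor: (1 + 0.0203)^7 = 1.151053
Numerator: 1.151053 - 1 = 0.151053
FV = $3,700.00 * 0.151053 / 0.0203 = $27,531.77

$27,531.77


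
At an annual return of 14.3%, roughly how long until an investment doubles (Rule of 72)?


Formula: Years ≈ 72 / r
Substituting: Years ≈ 72 / 14.3
Years ≈ 5.0

5.0 years


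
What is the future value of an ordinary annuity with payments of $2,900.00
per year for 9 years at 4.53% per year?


Formula: FV = PMT * ((1+r)^n - 1) / r
Growth factor: (1 + 0.0453)^9 = 1.489939
Numerator: 1.489939 - 1 = 0.489939
FV = $2,900.00 * 0.489939 / 0.0453 = $31,364.76

$31,364.76


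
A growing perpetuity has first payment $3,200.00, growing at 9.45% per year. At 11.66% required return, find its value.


Formula: PV = C / (r - g)
Spread: r - g = 0.1166 - 0.0945 = 0.0221
Substituting: PV = $3,200.00 / 0.0221
PV = $144,796.38

$144,796.38


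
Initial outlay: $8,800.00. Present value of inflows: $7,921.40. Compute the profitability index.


Formula: PI = PV(cash flows) / initial investment
Substituting: PI = $7,921.40 / $8,800.00
PI = 0.9002

0.9002


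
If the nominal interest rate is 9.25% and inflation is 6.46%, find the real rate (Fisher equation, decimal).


Formula: (1 + r_real) = (1 + r_nom) / (1 + inflation)
Substituting: (1 + r_real) = 1.0925 / 1.0646
(1 + r_real) = 1.026207
r_real = 1.026207 - 1 = 0.026207

0.026207


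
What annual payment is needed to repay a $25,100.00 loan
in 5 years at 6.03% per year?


Formula: PMT = PV * r / (1 - (1+r)^(-n))
Denominator: 1 - (1 + 0.0603)^(-5) = 0.253798
Numerator: $25,100.00 * 0.0603 = 1513.53
PMT = 1513.53 / 0.253798 = $5,963.51

$5,963.51


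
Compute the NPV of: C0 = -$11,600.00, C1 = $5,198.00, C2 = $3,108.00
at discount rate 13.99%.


Formula: NPV = C0 + C1/(1+r) + C2/(1+r)^2
Discount C1: $5,198.00 / (1 + 0.1399) = $4,560.05
Discount C2: $3,108.00 / (1 + 0.1399)^2 = $2,391.92
NPV = -$11,600.00 + $4,560.05 + $2,391.92 = -$4,648.03

-$4,648.03


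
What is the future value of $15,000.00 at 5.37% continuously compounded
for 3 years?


Formula: FV = P * e^(r*t)
Exponent: r*t = 0.0537 * 3 = 0.1611
e^(0.1611) = 1.174802
FV = $15,000.00 * 1.174802 = $17,622.04

$17,622.04


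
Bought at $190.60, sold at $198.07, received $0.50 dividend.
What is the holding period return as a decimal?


Formula: HPR = (P1 - P0 + D) / P0
Gain: $198.07 - $190.60 + $0.50 = $7.97
HPR = $7.97 / $190.60 = 0.0418

0.0418


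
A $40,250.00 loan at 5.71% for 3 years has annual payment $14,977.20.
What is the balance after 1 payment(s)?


Formula: Balance = PV*(1+r)^k - PMT*((1+r)^k - 1)/r
Growth: (1 + 0.0571)^1 = 1.0571
Accumulated factor: ((1+r)^k - 1)/r = 1.0
Balance = $40,250.00 * 1.0571 - $14,977.20 * 1.0
Balance = $27,571.08

$27,571.08


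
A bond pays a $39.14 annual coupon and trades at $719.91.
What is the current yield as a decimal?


Formula: Current yield = annual coupon / price
Substituting: CY = $39.14 / $719.91
CY = 0.054368

0.054368


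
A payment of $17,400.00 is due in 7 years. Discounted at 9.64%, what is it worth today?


Formula: PV = FV / (1 + r)^n
Substituting: PV = $17,400.00 / (1 + 0.0964)^7
Discount factor: (1.0964)^7 = 1.90451
PV = $17,400.00 / 1.90451 = $9,136.21

$9,136.21


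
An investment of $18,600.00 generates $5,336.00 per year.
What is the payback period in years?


Formula: Payback = investment / annual cash flow
Substituting: Payback = $18,600.00 / $5,336.00
Payback = 3.4858 years

3.4858 years


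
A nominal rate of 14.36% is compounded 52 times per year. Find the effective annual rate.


Formula: EAR = (1 + r/m)^m - 1
Period rate: r/m = 0.1436 / 52 = 0.002762
Compounding: (1 + 0.002762)^52 = 1.154194
EAR = 1.154194 - 1 = 0.154194

0.154194


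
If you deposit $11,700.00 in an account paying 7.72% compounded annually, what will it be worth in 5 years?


Formula: FV = P * (1 + r)^n
Substituting: FV = $11,700.00 * (1 + 0.0772)^5
Growth factor: (1.0772)^5 = 1.45038
FV = $11,700.00 * 1.45038 = $16,969.44

$16,969.44


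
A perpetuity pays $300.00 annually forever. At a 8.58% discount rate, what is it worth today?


Formula: PV = C / r
Substituting: PV = $300.00 / 0.0858
PV = $3,496.50

$3,496.50


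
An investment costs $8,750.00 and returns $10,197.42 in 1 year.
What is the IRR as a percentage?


Formula: IRR = C1/C0 - 1
Substituting: IRR = $10,197.42 / $8,750.00 - 1
Ratio: 1.165419 - 1 = 0.165419
IRR = 16.5419%

16.5419%


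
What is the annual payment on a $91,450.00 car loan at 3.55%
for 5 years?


Formula: PMT = PV * r / (1 - (1+r)^(-n))
Denominator: 1 - (1 + 0.0355)^(-5) = 0.160058
Numerator: $91,450.00 * 0.0355 = 3246.475
PMT = 3246.475 / 0.160058 = $20,283.16

$20,283.16


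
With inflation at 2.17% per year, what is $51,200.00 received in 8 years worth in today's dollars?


Formula: Real value = nominal / (1 + inflation)^years
Price level: (1 + 0.0217)^8 = 1.187373
Real value = $51,200.00 / 1.187373 = $43,120.40

$43,120.40


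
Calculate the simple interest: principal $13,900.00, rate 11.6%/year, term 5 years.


Formula: I = P * r * t
Substituting: I = $13,900.00 * 0.116 * 5
Step: I = $13,900.00 * 0.58
I = $8,062.00

$8,062.00


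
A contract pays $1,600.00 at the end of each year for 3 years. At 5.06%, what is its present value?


Formula: PV = PMT * (1 - (1+r)^(-n)) / r
Discount factor: (1 + 0.0506)^(-3) = 0.862358
Bracket: 1 - 0.862358 = 0.137642
PV = $1,600.00 * 0.137642 / 0.0506 = $4,352.30

$4,352.30


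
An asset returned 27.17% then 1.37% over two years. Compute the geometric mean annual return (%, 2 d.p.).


Formula: Geometric mean = ((1+r1)*(1+r2))^(1/2) - 1
Product: (1 + 0.2717) * (1 + 0.0137) = 1.2717 * 1.0137 = 1.289122
Square root: 1.289122^0.5 = 1.135395
Geometric mean = 1.135395 - 1 = 0.135395
As percentage: 13.54%

13.54%


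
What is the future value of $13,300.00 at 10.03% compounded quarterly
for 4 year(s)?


Formula: FV = P * (1 + r/m)^(m*t)
Period rate: r/m = 0.1003 / 4 = 0.025075
Total periods: m*t = 4 * 4 = 16
Growth factor: (1 + 0.025075)^16 = 1.486245
FV = $13,300.00 * 1.486245 = $19,767.05

$19,767.05


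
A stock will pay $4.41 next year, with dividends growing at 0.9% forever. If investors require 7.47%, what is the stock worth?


Formula: P = D1 / (r - g)
Spread: r - g = 0.0747 - 0.009 = 0.0657
Substituting: P = $4.41 / 0.0657
P = $67.12

$67.12


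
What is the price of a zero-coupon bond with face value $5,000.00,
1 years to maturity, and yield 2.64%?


Formula: Price = FV / (1 + r)^n
Substituting: Price = $5,000.00 / (1 + 0.0264)^1
Discount factor: (1.0264)^1 = 1.0264
Price = $5,000.00 / 1.0264 = $4,871.40

$4,871.40


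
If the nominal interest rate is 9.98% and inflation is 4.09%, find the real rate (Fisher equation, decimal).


Formula: (1 + r_real) = (1 + r_nom) / (1 + inflation)
Substituting: (1 + r_real) = 1.0998 / 1.0409
(1 + r_real) = 1.056586
r_real = 1.056586 - 1 = 0.056586

0.056586


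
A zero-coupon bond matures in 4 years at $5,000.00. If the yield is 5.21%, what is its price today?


Formula: Price = FV / (1 + r)^n
Substituting: Price = $5,000.00 / (1 + 0.0521)^4
Discount factor: (1.0521)^4 = 1.22526
Price = $5,000.00 / 1.22526 = $4,080.77

$4,080.77


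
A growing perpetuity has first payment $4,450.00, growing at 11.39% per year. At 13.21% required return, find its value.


Formula: PV = C / (r - g)
Spread: r - g = 0.1321 - 0.1139 = 0.0182
Substituting: PV = $4,450.00 / 0.0182
PV = $244,505.49

$244,505.49


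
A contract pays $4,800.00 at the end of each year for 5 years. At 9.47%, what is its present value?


Formula: PV = PMT * (1 - (1+r)^(-n)) / r
Discount factor: (1 + 0.0947)^(-5) = 0.636099
Bracket: 1 - 0.636099 = 0.363901
PV = $4,800.00 * 0.363901 / 0.0947 = $18,444.85

$18,444.85


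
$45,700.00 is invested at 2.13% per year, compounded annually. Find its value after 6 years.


Formula: FV = P * (1 + r)^n
Substituting: FV = $45,700.00 * (1 + 0.0213)^6
Growth factor: (1.0213)^6 = 1.134802
FV = $45,700.00 * 1.134802 = $51,860.44

$51,860.44


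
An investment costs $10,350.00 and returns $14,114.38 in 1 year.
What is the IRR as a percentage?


Formula: IRR = C1/C0 - 1
Substituting: IRR = $14,114.38 / $10,350.00 - 1
Ratio: 1.363708 - 1 = 0.363708
IRR = 36.3708%

36.3708%


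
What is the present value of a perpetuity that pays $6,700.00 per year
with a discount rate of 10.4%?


Formula: PV = C / r
Substituting: PV = $6,700.00 / 0.104
PV = $64,423.08

$64,423.08


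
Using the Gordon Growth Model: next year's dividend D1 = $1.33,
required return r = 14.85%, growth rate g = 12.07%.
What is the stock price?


Formula: P = D1 / (r - g)
Spread: r - g = 0.1485 - 0.1207 = 0.0278
Substituting: P = $1.33 / 0.0278
P = $47.84

$47.84


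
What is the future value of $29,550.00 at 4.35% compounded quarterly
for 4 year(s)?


Formula: FV = P * (1 + r/m)^(m*t)
Period rate: r/m = 0.0435 / 4 = 0.010875
Total periods: m*t = 4 * 4 = 16
Growth factor: (1 + 0.010875)^16 = 1.188938
FV = $29,550.00 * 1.188938 = $35,133.13

$35,133.13


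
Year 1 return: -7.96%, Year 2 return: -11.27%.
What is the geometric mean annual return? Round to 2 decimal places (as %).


Formula: Geometric mean = ((1+r1)*(1+r2))^(1/2) - 1
Product: (1 + -0.0796) * (1 + -0.1127) = 0.9204 * 0.8873 = 0.816671
Square root: 0.816671^0.5 = 0.903698
Geometric mean = 0.903698 - 1 = -0.096302
As percentage: -9.63%

-9.63%


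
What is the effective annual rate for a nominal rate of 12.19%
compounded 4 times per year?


Formula: EAR = (1 + r/m)^m - 1
Period rate: r/m = 0.1219 / 4 = 0.030475
Compounding: (1 + 0.030475)^4 = 1.127586
EAR = 1.127586 - 1 = 0.127586

0.127586


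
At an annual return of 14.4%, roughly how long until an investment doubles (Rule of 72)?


Formula: Years ≈ 72 / r
Substituting: Years ≈ 72 / 14.4
Years ≈ 5.0

5.0 years


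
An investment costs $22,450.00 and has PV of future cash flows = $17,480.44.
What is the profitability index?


Formula: PI = PV(cash flows) / initial investment
Substituting: PI = $17,480.44 / $22,450.00
PI = 0.7786

0.7786


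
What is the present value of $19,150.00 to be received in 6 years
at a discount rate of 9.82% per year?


Formula: PV = FV / (1 + r)^n
Substituting: PV = $19,150.00 / (1 + 0.0982)^6
Discount factor: (1.0982)^6 = 1.754238
PV = $19,150.00 / 1.754238 = $10,916.42

$10,916.42


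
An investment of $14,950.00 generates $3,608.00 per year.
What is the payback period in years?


Formula: Payback = investment / annual cash flow
Substituting: Payback = $14,950.00 / $3,608.00
Payback = 4.1436 years

4.1436 years


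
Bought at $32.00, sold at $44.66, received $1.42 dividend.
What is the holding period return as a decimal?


Formula: HPR = (P1 - P0 + D) / P0
Gain: $44.66 - $32.00 + $1.42 = $14.08
HPR = $14.08 / $32.00 = 0.44

0.44


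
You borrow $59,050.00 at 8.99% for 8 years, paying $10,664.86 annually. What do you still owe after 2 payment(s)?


Formula: Balance = PV*(1+r)^k - PMT*((1+r)^k - 1)/r
Growth: (1 + 0.0899)^2 = 1.187882
Accumulated factor: ((1+r)^k - 1)/r = 2.0899
Balance = $59,050.00 * 1.187882 - $10,664.86 * 2.0899
Balance = $47,855.94

$47,855.94


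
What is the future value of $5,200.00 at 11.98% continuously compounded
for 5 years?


Formula: FV = P * e^(r*t)
Exponent: r*t = 0.1198 * 5 = 0.599
e^(0.599) = 1.820298
FV = $5,200.00 * 1.820298 = $9,465.55

$9,465.55


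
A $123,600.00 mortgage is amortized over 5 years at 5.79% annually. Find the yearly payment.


Formula: PMT = PV * r / (1 - (1+r)^(-n))
Denominator: 1 - (1 + 0.0579)^(-5) = 0.245296
Numerator: $123,600.00 * 0.0579 = 7156.44
PMT = 7156.44 / 0.245296 = $29,174.77

$29,174.77


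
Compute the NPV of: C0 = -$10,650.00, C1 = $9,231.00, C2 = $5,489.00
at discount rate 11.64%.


Formula: NPV = C0 + C1/(1+r) + C2/(1+r)^2
Discount C1: $9,231.00 / (1 + 0.1164) = $8,268.54
Discount C2: $5,489.00 / (1 + 0.1164)^2 = $4,404.06
NPV = -$10,650.00 + $8,268.54 + $4,404.06 = $2,022.61

$2,022.61


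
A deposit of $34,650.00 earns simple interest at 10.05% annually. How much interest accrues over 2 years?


Formula: I = P * r * t
Substituting: I = $34,650.00 * 0.1005 * 2
Step: I = $34,650.00 * 0.201
I = $6,964.65

$6,964.65


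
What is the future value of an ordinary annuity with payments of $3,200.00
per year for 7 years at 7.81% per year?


Formula: FV = PMT * ((1+r)^n - 1) / r
Growth factor: (1 + 0.0781)^7 = 1.69283
Numerator: 1.69283 - 1 = 0.69283
FV = $3,200.00 * 0.69283 / 0.0781 = $28,387.40

$28,387.40


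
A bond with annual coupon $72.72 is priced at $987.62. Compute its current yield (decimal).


Formula: Current yield = annual coupon / price
Substituting: CY = $72.72 / $987.62
CY = 0.073632

0.073632


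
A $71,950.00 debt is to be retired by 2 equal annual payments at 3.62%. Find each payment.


Formula: PMT = PV * r / (1 - (1+r)^(-n))
Denominator: 1 - (1 + 0.0362)^(-2) = 0.06865
Numerator: $71,950.00 * 0.0362 = 2604.59
PMT = 2604.59 / 0.06865 = $37,940.02

$37,940.02


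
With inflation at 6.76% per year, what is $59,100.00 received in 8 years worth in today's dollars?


Formula: Real value = nominal / (1 + inflation)^years
Price level: (1 + 0.0676)^8 = 1.687596
Real value = $59,100.00 / 1.687596 = $35,020.23

$35,020.23


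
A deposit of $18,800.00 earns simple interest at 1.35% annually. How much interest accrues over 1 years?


Formula: I = P * r * t
Substituting: I = $18,800.00 * 0.0135 * 1
Step: I = $18,800.00 * 0.0135
I = $253.80

$253.80


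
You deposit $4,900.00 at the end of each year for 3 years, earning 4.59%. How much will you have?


Formula: FV = PMT * ((1+r)^n - 1) / r
Growth factor: (1 + 0.0459)^3 = 1.144117
Numerator: 1.144117 - 1 = 0.144117
FV = $4,900.00 * 0.144117 / 0.0459 = $15,385.05

$15,385.05


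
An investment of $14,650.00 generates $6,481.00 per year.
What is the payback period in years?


Formula: Payback = investment / annual cash flow
Substituting: Payback = $14,650.00 / $6,481.00
Payback = 2.2605 years

2.2605 years


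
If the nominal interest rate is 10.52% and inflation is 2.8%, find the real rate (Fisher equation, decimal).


Formula: (1 + r_real) = (1 + r_nom) / (1 + inflation)
Substituting: (1 + r_real) = 1.1052 / 1.028
(1 + r_real) = 1.075097
r_real = 1.075097 - 1 = 0.075097

0.075097


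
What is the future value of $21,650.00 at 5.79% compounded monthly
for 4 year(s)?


Formula: FV = P * (1 + r/m)^(m*t)
Period rate: r/m = 0.0579 / 12 = 0.004825
Total periods: m*t = 12 * 4 = 48
Growth factor: (1 + 0.004825)^48 = 1.259913
FV = $21,650.00 * 1.259913 = $27,277.13

$27,277.13


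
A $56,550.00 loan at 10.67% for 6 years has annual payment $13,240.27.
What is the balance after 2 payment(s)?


Formula: Balance = PV*(1+r)^k - PMT*((1+r)^k - 1)/r
Growth: (1 + 0.1067)^2 = 1.224785
Accumulated factor: ((1+r)^k - 1)/r = 2.1067
Balance = $56,550.00 * 1.224785 - $13,240.27 * 2.1067
Balance = $41,368.31

$41,368.31


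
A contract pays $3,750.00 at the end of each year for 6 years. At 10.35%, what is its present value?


Formula: PV = PMT * (1 - (1+r)^(-n)) / r
Discount factor: (1 + 0.1035)^(-6) = 0.553817
Bracket: 1 - 0.553817 = 0.446183
PV = $3,750.00 * 0.446183 / 0.1035 = $16,166.06

$16,166.06


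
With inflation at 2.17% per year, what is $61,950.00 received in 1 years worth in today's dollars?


Formula: Real value = nominal / (1 + inflation)^years
Price level: (1 + 0.0217)^1 = 1.0217
Real value = $61,950.00 / 1.0217 = $60,634.24

$60,634.24


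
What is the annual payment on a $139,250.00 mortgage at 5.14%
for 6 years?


Formula: PMT = PV * r / (1 - (1+r)^(-n))
Denominator: 1 - (1 + 0.0514)^(-6) = 0.259727
Numerator: $139,250.00 * 0.0514 = 7157.45
PMT = 7157.45 / 0.259727 = $27,557.64

$27,557.64


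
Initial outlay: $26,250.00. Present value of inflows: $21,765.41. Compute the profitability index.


Formula: PI = PV(cash flows) / initial investment
Substituting: PI = $21,765.41 / $26,250.00
PI = 0.8292

0.8292


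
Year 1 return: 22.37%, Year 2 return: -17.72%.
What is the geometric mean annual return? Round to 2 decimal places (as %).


Formula: Geometric mean = ((1+r1)*(1+r2))^(1/2) - 1
Product: (1 + 0.2237) * (1 + -0.1772) = 1.2237 * 0.8228 = 1.00686
Square root: 1.00686^0.5 = 1.003424
Geometric mean = 1.003424 - 1 = 0.003424
As percentage: 0.34%

0.34%


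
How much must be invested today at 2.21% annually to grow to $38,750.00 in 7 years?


Formula: PV = FV / (1 + r)^n
Substituting: PV = $38,750.00 / (1 + 0.0221)^7
Discount factor: (1.0221)^7 = 1.165343
PV = $38,750.00 / 1.165343 = $33,252.02

$33,252.02


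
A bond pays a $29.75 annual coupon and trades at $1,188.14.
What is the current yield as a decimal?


Formula: Current yield = annual coupon / price
Substituting: CY = $29.75 / $1,188.14
CY = 0.025039

0.025039


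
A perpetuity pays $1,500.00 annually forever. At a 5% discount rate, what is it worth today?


Formula: PV = C / r
Substituting: PV = $1,500.00 / 0.05
PV = $30,000.00

$30,000.00


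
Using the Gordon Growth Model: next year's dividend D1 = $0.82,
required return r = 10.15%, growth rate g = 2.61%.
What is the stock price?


Formula: P = D1 / (r - g)
Spread: r - g = 0.1015 - 0.0261 = 0.0754
Substituting: P = $0.82 / 0.0754
P = $10.88

$10.88


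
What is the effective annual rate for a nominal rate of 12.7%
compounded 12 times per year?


Formula: EAR = (1 + r/m)^m - 1
Period rate: r/m = 0.127 / 12 = 0.010583
Compounding: (1 + 0.010583)^12 = 1.13466
EAR = 1.13466 - 1 = 0.13466

0.13466


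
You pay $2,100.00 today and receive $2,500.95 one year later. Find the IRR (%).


Formula: IRR = C1/C0 - 1
Substituting: IRR = $2,500.95 / $2,100.00 - 1
Ratio: 1.190929 - 1 = 0.190929
IRR = 19.0929%

19.0929%


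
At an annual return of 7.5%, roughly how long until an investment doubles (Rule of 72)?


Formula: Years ≈ 72 / r
Substituting: Years ≈ 72 / 7.5
Years ≈ 9.6

9.6 years


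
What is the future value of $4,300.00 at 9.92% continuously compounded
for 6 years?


Formula: FV = P * e^(r*t)
Exponent: r*t = 0.0992 * 6 = 0.5952
e^(0.5952) = 1.813394
FV = $4,300.00 * 1.813394 = $7,797.59

$7,797.59


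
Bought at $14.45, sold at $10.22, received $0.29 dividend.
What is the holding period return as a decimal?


Formula: HPR = (P1 - P0 + D) / P0
Gain: $10.22 - $14.45 + $0.29 = -$3.94
HPR = -$3.94 / $14.45 = -0.2727

-0.2727


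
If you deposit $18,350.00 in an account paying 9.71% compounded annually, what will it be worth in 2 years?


Formula: FV = P * (1 + r)^n
Substituting: FV = $18,350.00 * (1 + 0.0971)^2
Growth factor: (1.0971)^2 = 1.203628
FV = $18,350.00 * 1.203628 = $22,086.58

$22,086.58


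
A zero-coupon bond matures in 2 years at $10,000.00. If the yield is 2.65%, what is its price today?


Formula: Price = FV / (1 + r)^n
Substituting: Price = $10,000.00 / (1 + 0.0265)^2
Discount factor: (1.0265)^2 = 1.053702
Price = $10,000.00 / 1.053702 = $9,490.35

$9,490.35


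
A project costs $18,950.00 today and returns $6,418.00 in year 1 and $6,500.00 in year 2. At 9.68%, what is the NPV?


Formula: NPV = C0 + C1/(1+r) + C2/(1+r)^2
Discount C1: $6,418.00 / (1 + 0.0968) = $5,851.57
Discount C2: $6,500.00 / (1 + 0.0968)^2 = $5,403.29
NPV = -$18,950.00 + $5,851.57 + $5,403.29 = -$7,695.14

-$7,695.14


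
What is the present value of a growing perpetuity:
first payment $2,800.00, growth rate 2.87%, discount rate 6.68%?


Formula: PV = C / (r - g)
Spread: r - g = 0.0668 - 0.0287 = 0.0381
Substituting: PV = $2,800.00 / 0.0381
PV = $73,490.81

$73,490.81


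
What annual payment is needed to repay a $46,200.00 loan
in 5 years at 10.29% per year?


Formula: PMT = PV * r / (1 - (1+r)^(-n))
Denominator: 1 - (1 + 0.1029)^(-5) = 0.387199
Numerator: $46,200.00 * 0.1029 = 4753.98
PMT = 4753.98 / 0.387199 = $12,277.87

$12,277.87


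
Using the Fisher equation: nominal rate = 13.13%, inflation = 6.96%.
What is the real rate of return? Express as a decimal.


Formula: (1 + r_real) = (1 + r_nom) / (1 + inflation)
Substituting: (1 + r_real) = 1.1313 / 1.0696
(1 + r_real) = 1.057685
r_real = 1.057685 - 1 = 0.057685

0.057685


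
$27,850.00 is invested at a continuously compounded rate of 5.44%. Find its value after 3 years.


Formula: FV = P * e^(r*t)
Exponent: r*t = 0.0544 * 3 = 0.1632
e^(0.1632) = 1.177272
FV = $27,850.00 * 1.177272 = $32,787.03

$32,787.03


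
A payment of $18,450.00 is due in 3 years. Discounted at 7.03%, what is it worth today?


Formula: PV = FV / (1 + r)^n
Substituting: PV = $18,450.00 / (1 + 0.0703)^3
Discount factor: (1.0703)^3 = 1.226074
PV = $18,450.00 / 1.226074 = $15,048.04

$15,048.04


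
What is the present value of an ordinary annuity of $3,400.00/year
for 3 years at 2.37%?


Formula: PV = PMT * (1 - (1+r)^(-n)) / r
Discount factor: (1 + 0.0237)^(-3) = 0.932142
Bracket: 1 - 0.932142 = 0.067858
PV = $3,400.00 * 0.067858 / 0.0237 = $9,734.96

$9,734.96


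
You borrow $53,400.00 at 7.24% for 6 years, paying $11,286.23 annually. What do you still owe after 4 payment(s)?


Formula: Balance = PV*(1+r)^k - PMT*((1+r)^k - 1)/r
Growth: (1 + 0.0724)^4 = 1.322596
Accumulated factor: ((1+r)^k - 1)/r = 4.455747
Balance = $53,400.00 * 1.322596 - $11,286.23 * 4.455747
Balance = $20,338.05

$20,338.05


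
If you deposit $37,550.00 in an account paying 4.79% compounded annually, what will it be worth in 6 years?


Formula: FV = P * (1 + r)^n
Substituting: FV = $37,550.00 * (1 + 0.0479)^6
Growth factor: (1.0479)^6 = 1.324095
FV = $37,550.00 * 1.324095 = $49,719.76

$49,719.76


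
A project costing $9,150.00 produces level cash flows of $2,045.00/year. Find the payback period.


Formula: Payback = investment / annual cash flow
Substituting: Payback = $9,150.00 / $2,045.00
Payback = 4.4743 years

4.4743 years


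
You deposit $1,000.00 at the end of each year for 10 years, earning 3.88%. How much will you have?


Formula: FV = PMT * ((1+r)^n - 1) / r
Growth factor: (1 + 0.0388)^10 = 1.463253
Numerator: 1.463253 - 1 = 0.463253
FV = $1,000.00 * 0.463253 / 0.0388 = $11,939.51

$11,939.51


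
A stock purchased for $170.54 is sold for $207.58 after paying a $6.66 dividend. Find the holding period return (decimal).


Formula: HPR = (P1 - P0 + D) / P0
Gain: $207.58 - $170.54 + $6.66 = $43.70
HPR = $43.70 / $170.54 = 0.2562

0.2562


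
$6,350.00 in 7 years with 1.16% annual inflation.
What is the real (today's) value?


Formula: Real value = nominal / (1 + inflation)^years
Price level: (1 + 0.0116)^7 = 1.084081
Real value = $6,350.00 / 1.084081 = $5,857.50

$5,857.50


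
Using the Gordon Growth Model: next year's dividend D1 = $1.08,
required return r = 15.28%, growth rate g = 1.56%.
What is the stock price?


Formula: P = D1 / (r - g)
Spread: r - g = 0.1528 - 0.0156 = 0.1372
Substituting: P = $1.08 / 0.1372
P = $7.87

$7.87


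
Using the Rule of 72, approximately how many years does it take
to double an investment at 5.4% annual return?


Formula: Years ≈ 72 / r
Substituting: Years ≈ 72 / 5.4
Years ≈ 13.3

13.3 years


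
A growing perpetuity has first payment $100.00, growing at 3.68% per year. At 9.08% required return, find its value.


Formula: PV = C / (r - g)
Spread: r - g = 0.0908 - 0.0368 = 0.054
Substituting: PV = $100.00 / 0.054
PV = $1,851.85

$1,851.85


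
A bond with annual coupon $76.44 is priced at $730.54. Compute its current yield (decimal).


Formula: Current yield = annual coupon / price
Substituting: CY = $76.44 / $730.54
CY = 0.104635

0.104635


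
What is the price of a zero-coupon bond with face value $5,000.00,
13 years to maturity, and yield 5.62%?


Formula: Price = FV / (1 + r)^n
Substituting: Price = $5,000.00 / (1 + 0.0562)^13
Discount factor: (1.0562)^13 = 2.035636
Price = $5,000.00 / 2.035636 = $2,456.23

$2,456.23


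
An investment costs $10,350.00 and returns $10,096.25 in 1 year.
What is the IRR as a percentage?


Formula: IRR = C1/C0 - 1
Substituting: IRR = $10,096.25 / $10,350.00 - 1
Ratio: 0.975483 - 1 = -0.024517
IRR = -2.4517%

-2.4517%


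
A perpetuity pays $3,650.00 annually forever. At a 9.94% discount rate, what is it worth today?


Formula: PV = C / r
Substituting: PV = $3,650.00 / 0.0994
PV = $36,720.32

$36,720.32


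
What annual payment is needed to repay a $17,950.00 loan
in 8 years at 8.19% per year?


Formula: PMT = PV * r / (1 - (1+r)^(-n))
Denominator: 1 - (1 + 0.0819)^(-8) = 0.467275
Numerator: $17,950.00 * 0.0819 = 1470.105
PMT = 1470.105 / 0.467275 = $3,146.12

$3,146.12


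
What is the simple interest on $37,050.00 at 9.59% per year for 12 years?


Formula: I = P * r * t
Substituting: I = $37,050.00 * 0.0959 * 12
Step: I = $37,050.00 * 1.1508
I = $42,637.14

$42,637.14


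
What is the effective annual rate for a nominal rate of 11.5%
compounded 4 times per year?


Formula: EAR = (1 + r/m)^m - 1
Period rate: r/m = 0.115 / 4 = 0.02875
Compounding: (1 + 0.02875)^4 = 1.120055
EAR = 1.120055 - 1 = 0.120055

0.120055


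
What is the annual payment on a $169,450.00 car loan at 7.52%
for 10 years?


Formula: PMT = PV * r / (1 - (1+r)^(-n))
Denominator: 1 - (1 + 0.0752)^(-10) = 0.515708
Numerator: $169,450.00 * 0.0752 = 12742.64
PMT = 12742.64 / 0.515708 = $24,709.03

$24,709.03


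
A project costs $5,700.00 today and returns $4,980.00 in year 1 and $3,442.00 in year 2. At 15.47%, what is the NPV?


Formula: NPV = C0 + C1/(1+r) + C2/(1+r)^2
Discount C1: $4,980.00 / (1 + 0.1547) = $4,312.81
Discount C2: $3,442.00 / (1 + 0.1547)^2 = $2,581.50
NPV = -$5,700.00 + $4,312.81 + $2,581.50 = $1,194.31

$1,194.31


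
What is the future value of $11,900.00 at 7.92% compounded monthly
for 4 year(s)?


Formula: FV = P * (1 + r/m)^(m*t)
Period rate: r/m = 0.0792 / 12 = 0.0066
Total periods: m*t = 12 * 4 = 48
Growth factor: (1 + 0.0066)^48 = 1.3713
FV = $11,900.00 * 1.3713 = $16,318.47

$16,318.47


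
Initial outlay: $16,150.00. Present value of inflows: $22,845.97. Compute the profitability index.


Formula: PI = PV(cash flows) / initial investment
Substituting: PI = $22,845.97 / $16,150.00
PI = 1.4146

1.4146


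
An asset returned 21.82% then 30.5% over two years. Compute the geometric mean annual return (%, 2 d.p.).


Formula: Geometric mean = ((1+r1)*(1+r2))^(1/2) - 1
Product: (1 + 0.2182) * (1 + 0.305) = 1.2182 * 1.305 = 1.589751
Square root: 1.589751^0.5 = 1.260853
Geometric mean = 1.260853 - 1 = 0.260853
As percentage: 26.09%

26.09%


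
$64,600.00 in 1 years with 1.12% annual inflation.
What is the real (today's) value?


Formula: Real value = nominal / (1 + inflation)^years
Price level: (1 + 0.0112)^1 = 1.0112
Real value = $64,600.00 / 1.0112 = $63,884.49

$63,884.49


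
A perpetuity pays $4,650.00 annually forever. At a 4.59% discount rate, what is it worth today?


Formula: PV = C / r
Substituting: PV = $4,650.00 / 0.0459
PV = $101,307.19

$101,307.19


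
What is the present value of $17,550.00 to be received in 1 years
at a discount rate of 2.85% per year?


Formula: PV = FV / (1 + r)^n
Substituting: PV = $17,550.00 / (1 + 0.0285)^1
Discount factor: (1.0285)^1 = 1.0285
PV = $17,550.00 / 1.0285 = $17,063.68

$17,063.68


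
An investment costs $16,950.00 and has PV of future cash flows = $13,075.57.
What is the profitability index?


Formula: PI = PV(cash flows) / initial investment
Substituting: PI = $13,075.57 / $16,950.00
PI = 0.7714

0.7714


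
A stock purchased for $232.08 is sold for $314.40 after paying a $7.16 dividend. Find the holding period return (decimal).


Formula: HPR = (P1 - P0 + D) / P0
Gain: $314.40 - $232.08 + $7.16 = $89.48
HPR = $89.48 / $232.08 = 0.3856

0.3856


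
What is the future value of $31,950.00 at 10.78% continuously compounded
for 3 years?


Formula: FV = P * e^(r*t)
Exponent: r*t = 0.1078 * 3 = 0.3234
e^(0.3234) = 1.381818
FV = $31,950.00 * 1.381818 = $44,149.08

$44,149.08


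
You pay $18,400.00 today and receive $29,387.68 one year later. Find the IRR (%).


Formula: IRR = C1/C0 - 1
Substituting: IRR = $29,387.68 / $18,400.00 - 1
Ratio: 1.597157 - 1 = 0.597157
IRR = 59.7157%

59.7157%


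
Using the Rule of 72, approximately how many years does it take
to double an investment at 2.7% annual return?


Formula: Years ≈ 72 / r
Substituting: Years ≈ 72 / 2.7
Years ≈ 26.7

26.7 years


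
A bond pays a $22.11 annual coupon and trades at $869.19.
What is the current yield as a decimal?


Formula: Current yield = annual coupon / price
Substituting: CY = $22.11 / $869.19
CY = 0.025437

0.025437


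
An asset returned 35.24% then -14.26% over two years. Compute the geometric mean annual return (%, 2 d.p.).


Formula: Geometric mean = ((1+r1)*(1+r2))^(1/2) - 1
Product: (1 + 0.3524) * (1 + -0.1426) = 1.3524 * 0.8574 = 1.159548
Square root: 1.159548^0.5 = 1.076823
Geometric mean = 1.076823 - 1 = 0.076823
As percentage: 7.68%

7.68%


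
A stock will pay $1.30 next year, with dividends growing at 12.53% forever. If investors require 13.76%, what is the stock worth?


Formula: P = D1 / (r - g)
Spread: r - g = 0.1376 - 0.1253 = 0.0123
Substituting: P = $1.30 / 0.0123
P = $105.69

$105.69


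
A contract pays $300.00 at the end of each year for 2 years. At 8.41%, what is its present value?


Formula: PV = PMT * (1 - (1+r)^(-n)) / r
Discount factor: (1 + 0.0841)^(-2) = 0.850866
Bracket: 1 - 0.850866 = 0.149134
PV = $300.00 * 0.149134 / 0.0841 = $531.99

$531.99


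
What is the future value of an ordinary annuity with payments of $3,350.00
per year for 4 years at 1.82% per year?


Formula: FV = PMT * ((1+r)^n - 1) / r
Growth factor: (1 + 0.0182)^4 = 1.074812
Numerator: 1.074812 - 1 = 0.074812
FV = $3,350.00 * 0.074812 / 0.0182 = $13,770.28

$13,770.28


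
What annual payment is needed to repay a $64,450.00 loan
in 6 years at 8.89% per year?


Formula: PMT = PV * r / (1 - (1+r)^(-n))
Denominator: 1 - (1 + 0.0889)^(-6) = 0.400109
Numerator: $64,450.00 * 0.0889 = 5729.605
PMT = 5729.605 / 0.400109 = $14,320.09

$14,320.09


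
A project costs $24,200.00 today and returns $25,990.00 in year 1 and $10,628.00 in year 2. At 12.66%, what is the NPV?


Formula: NPV = C0 + C1/(1+r) + C2/(1+r)^2
Discount C1: $25,990.00 / (1 + 0.1266) = $23,069.41
Discount C2: $10,628.00 / (1 + 0.1266)^2 = $8,373.60
NPV = -$24,200.00 + $23,069.41 + $8,373.60 = $7,243.01

$7,243.01


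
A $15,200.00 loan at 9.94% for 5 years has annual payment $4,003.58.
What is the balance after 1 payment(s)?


Formula: Balance = PV*(1+r)^k - PMT*((1+r)^k - 1)/r
Growth: (1 + 0.0994)^1 = 1.0994
Accumulated factor: ((1+r)^k - 1)/r = 1.0
Balance = $15,200.00 * 1.0994 - $4,003.58 * 1.0
Balance = $12,707.30

$12,707.30


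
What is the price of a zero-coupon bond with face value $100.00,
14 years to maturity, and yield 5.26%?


Formula: Price = FV / (1 + r)^n
Substituting: Price = $100.00 / (1 + 0.0526)^14
Discount factor: (1.0526)^14 = 2.049685
Price = $100.00 / 2.049685 = $48.79

$48.79


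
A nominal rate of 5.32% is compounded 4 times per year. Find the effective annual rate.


Formula: EAR = (1 + r/m)^m - 1
Period rate: r/m = 0.0532 / 4 = 0.0133
Compounding: (1 + 0.0133)^4 = 1.054271
EAR = 1.054271 - 1 = 0.054271

0.054271


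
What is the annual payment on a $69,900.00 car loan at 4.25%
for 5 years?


Formula: PMT = PV * r / (1 - (1+r)^(-n))
Denominator: 1 - (1 + 0.0425)^(-5) = 0.187881
Numerator: $69,900.00 * 0.0425 = 2970.75
PMT = 2970.75 / 0.187881 = $15,811.87

$15,811.87


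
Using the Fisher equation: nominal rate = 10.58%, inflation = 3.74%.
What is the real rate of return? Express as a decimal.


Formula: (1 + r_real) = (1 + r_nom) / (1 + inflation)
Substituting: (1 + r_real) = 1.1058 / 1.0374
(1 + r_real) = 1.065934
r_real = 1.065934 - 1 = 0.065934

0.065934


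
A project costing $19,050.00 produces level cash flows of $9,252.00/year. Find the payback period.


Formula: Payback = investment / annual cash flow
Substituting: Payback = $19,050.00 / $9,252.00
Payback = 2.059 years

2.059 years


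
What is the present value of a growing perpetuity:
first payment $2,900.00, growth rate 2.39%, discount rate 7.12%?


Formula: PV = C / (r - g)
Spread: r - g = 0.0712 - 0.0239 = 0.0473
Substituting: PV = $2,900.00 / 0.0473
PV = $61,310.78

$61,310.78


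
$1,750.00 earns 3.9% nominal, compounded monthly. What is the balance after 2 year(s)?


Formula: FV = P * (1 + r/m)^(m*t)
Period rate: r/m = 0.039 / 12 = 0.00325
Total periods: m*t = 12 * 2 = 24
Growth factor: (1 + 0.00325)^24 = 1.080986
FV = $1,750.00 * 1.080986 = $1,891.73

$1,891.73


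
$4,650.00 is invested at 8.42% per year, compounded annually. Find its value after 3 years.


Formula: FV = P * (1 + r)^n
Substituting: FV = $4,650.00 * (1 + 0.0842)^3
Growth factor: (1.0842)^3 = 1.274466
FV = $4,650.00 * 1.274466 = $5,926.27

$5,926.27


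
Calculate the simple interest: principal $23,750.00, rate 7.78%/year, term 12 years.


Formula: I = P * r * t
Substituting: I = $23,750.00 * 0.0778 * 12
Step: I = $23,750.00 * 0.9336
I = $22,173.00

$22,173.00


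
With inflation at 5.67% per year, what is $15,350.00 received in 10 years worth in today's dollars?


Formula: Real value = nominal / (1 + inflation)^years
Price level: (1 + 0.0567)^10 = 1.73587
Real value = $15,350.00 / 1.73587 = $8,842.83

$8,842.83


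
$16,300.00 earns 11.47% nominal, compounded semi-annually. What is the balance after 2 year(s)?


Formula: FV = P * (1 + r/m)^(m*t)
Period rate: r/m = 0.1147 / 2 = 0.05735
Total periods: m*t = 2 * 2 = 4
Growth factor: (1 + 0.05735)^4 = 1.249899
FV = $16,300.00 * 1.249899 = $20,373.36

$20,373.36


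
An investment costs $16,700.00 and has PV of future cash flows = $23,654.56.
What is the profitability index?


Formula: PI = PV(cash flows) / initial investment
Substituting: PI = $23,654.56 / $16,700.00
PI = 1.4164

1.4164


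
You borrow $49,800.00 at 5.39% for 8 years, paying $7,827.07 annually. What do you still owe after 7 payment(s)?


Formula: Balance = PV*(1+r)^k - PMT*((1+r)^k - 1)/r
Growth: (1 + 0.0539)^7 = 1.444095
Accumulated factor: ((1+r)^k - 1)/r = 8.239243
Balance = $49,800.00 * 1.444095 - $7,827.07 * 8.239243
Balance = $7,426.81

$7,426.81


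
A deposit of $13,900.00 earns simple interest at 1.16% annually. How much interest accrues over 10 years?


Formula: I = P * r * t
Substituting: I = $13,900.00 * 0.0116 * 10
Step: I = $13,900.00 * 0.116
I = $1,612.40

$1,612.40


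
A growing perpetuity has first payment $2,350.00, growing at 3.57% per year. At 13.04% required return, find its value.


Formula: PV = C / (r - g)
Spread: r - g = 0.1304 - 0.0357 = 0.0947
Substituting: PV = $2,350.00 / 0.0947
PV = $24,815.21

$24,815.21


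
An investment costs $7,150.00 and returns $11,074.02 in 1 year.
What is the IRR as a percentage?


Formula: IRR = C1/C0 - 1
Substituting: IRR = $11,074.02 / $7,150.00 - 1
Ratio: 1.548814 - 1 = 0.548814
IRR = 54.8814%

54.8814%
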